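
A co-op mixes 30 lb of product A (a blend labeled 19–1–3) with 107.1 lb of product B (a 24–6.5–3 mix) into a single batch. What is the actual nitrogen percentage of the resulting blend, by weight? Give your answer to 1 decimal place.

Total mass = 30 + 107.1 = 137.1 lb.
N mass = 19%×30 + 24%×107.1 = 31.404 lb.
% N = 31.404 / 137.1 = 22.9059%.

22.9% N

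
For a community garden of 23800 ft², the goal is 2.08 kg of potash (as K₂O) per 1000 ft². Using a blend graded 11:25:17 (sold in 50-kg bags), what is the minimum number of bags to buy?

6 bags

Product per 1000 ft² = 2.08 / 17% = 12.2353 kg.
Total product = 12.2353 × 23800 / 1000 = 291.2 kg.
Bags = ⌈291.2 / 50⌉ = 6.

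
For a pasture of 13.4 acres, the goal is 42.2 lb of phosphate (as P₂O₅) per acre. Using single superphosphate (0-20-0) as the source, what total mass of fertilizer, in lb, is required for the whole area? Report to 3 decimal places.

2827.400 lb

Product per acre = 42.2 / 20% = 211 lb.
Total product = 211 × 13.4 = 2827.4 lb.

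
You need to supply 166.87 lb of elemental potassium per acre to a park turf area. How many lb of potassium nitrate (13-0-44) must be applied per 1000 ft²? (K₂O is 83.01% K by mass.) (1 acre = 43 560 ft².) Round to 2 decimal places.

10.49 lb of product per thousand sq ft

As K₂O: 166.87 / 0.8301 = 201.024 lb per acre.
Product per acre = 201.024 / 44% = 456.873 lb.
Convert to per 1000 ft²: 456.873 × 0.0229568 = 10.4884 lb.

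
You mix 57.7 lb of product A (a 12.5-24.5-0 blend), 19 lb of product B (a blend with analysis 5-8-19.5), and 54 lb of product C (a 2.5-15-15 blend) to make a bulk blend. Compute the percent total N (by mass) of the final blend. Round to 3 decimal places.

Total mass = 57.7 + 19 + 54 = 130.7 lb.
N mass = 12.5%×57.7 + 5%×19 + 2.5%×54 = 9.5125 lb.
% N = 9.5125 / 130.7 = 7.27812%.

7.278% N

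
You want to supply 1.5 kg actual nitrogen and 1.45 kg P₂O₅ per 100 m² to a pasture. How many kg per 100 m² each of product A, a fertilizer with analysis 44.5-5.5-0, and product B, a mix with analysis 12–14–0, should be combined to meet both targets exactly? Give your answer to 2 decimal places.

0.65 kg product A, 10.10 kg product B

Let a = kg of product A, b = kg of product B (per 100 m²).
N: 0.445·a + 0.12·b = 1.5
P₂O₅: 0.055·a + 0.14·b = 1.45
From row1: a = (1.5 − 0.12·b) / 0.445.
Into row2: 0.055·(1.5 − 0.12·b)/0.445 + 0.14·b = 1.45 → b = 10.1032, a = 0.64632.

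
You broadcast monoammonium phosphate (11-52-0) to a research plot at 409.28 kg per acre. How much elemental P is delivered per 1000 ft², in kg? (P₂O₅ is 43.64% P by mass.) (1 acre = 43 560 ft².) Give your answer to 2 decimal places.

P₂O₅ per acre = 409.28 × 52% = 212.826 kg.
Elemental P = 212.826 × 0.4364 = 92.8771 kg per acre.
Convert to per 1000 ft²: 92.8771 × 0.0229568 = 2.13216 kg.

2.13 kg P per thousand sq ft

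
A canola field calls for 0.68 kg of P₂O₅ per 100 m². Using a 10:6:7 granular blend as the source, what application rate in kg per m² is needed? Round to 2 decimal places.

0.11 kg of product per sq m

Product per 100 m² = 0.68 / 6% = 11.3333 kg.
Convert to per m²: 11.3333 × 0.01 = 0.113333 kg.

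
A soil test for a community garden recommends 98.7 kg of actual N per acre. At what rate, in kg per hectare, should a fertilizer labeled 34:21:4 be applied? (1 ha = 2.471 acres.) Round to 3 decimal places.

Product per acre = 98.7 / 34% = 290.294 kg.
Convert to per hectare: 290.294 × 2.471 = 717.3168 kg.

717.317 kg of product per hectare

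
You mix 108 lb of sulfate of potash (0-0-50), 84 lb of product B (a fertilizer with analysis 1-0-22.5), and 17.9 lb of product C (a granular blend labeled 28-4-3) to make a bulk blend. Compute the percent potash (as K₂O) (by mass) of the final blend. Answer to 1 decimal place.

35.0% K₂O

Total mass = 108 + 84 + 17.9 = 209.9 lb.
K₂O mass = 50%×108 + 22.5%×84 + 3%×17.9 = 73.437 lb.
% K₂O = 73.437 / 209.9 = 34.9867%.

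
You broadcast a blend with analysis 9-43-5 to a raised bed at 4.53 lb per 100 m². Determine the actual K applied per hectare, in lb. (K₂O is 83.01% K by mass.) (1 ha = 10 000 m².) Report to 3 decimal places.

K₂O per 100 m² = 4.53 × 5% = 0.2265 lb.
Elemental K = 0.2265 × 0.8301 = 0.188018 lb per 100 m².
Convert to per hectare: 0.188018 × 100 = 18.8018 lb.

18.802 lb K per hectare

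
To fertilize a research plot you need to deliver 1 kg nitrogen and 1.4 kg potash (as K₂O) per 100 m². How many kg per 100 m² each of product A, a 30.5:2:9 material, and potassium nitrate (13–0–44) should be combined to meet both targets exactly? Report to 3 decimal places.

With a, b = kg per 100 m² of product A and potassium nitrate:
N: 0.305·a + 0.13·b = 1
K₂O: 0.09·a + 0.44·b = 1.4
Eliminate a: (row1) − 0.305/0.09·(row2) → -1.36111·b = -3.74444, so b = 2.75102.
Back-substitute: a = (1 − 0.13·2.75102) / 0.305 = 2.10612.

2.106 kg product A, 2.751 kg potassium nitrate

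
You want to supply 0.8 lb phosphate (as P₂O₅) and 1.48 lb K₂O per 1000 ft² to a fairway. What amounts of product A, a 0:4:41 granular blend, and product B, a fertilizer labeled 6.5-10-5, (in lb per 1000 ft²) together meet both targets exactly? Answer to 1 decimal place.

Per-1000 ft² balance (a = product A, b = product B):
P₂O₅: 0.04·a + 0.1·b = 0.8
K₂O: 0.41·a + 0.05·b = 1.48
Eliminate a: (row1) − 0.04/0.41·(row2) → 0.095122·b = 0.65561, so b = 6.89231.
Back-substitute: a = (0.8 − 0.1·6.89231) / 0.04 = 2.76923.

2.8 lb product A, 6.9 lb product B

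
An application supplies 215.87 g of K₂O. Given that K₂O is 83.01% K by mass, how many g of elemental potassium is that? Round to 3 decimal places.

K = 215.87 × 0.8301 = 179.1937 g.

179.194 g K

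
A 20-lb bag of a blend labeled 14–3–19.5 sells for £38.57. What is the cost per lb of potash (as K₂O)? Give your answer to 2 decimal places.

£9.89 per lb K₂O

K₂O in bag = 20 × 19.5% = 3.9 lb.
Cost per lb K₂O = £38.57 / 3.9 = £9.8897.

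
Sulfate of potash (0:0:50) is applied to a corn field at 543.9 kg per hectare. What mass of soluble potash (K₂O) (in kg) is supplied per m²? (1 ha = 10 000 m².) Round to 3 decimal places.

K₂O per hectare = 543.9 × 50% = 271.95 kg.
Convert to per m²: 271.95 × 0.0001 = 0.027195 kg.

0.027 kg K₂O per sq m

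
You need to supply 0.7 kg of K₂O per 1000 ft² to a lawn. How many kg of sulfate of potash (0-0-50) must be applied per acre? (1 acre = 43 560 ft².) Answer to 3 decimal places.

Product per 1000 ft² = 0.7 / 50% = 1.4 kg.
Convert to per acre: 1.4 × 43.56 = 60.984 kg.

60.984 kg of product per acre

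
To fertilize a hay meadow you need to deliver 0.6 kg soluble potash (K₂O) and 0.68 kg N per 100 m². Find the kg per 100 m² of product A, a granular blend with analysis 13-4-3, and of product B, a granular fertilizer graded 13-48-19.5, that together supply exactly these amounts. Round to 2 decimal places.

Let a = kg of product A, b = kg of product B (per 100 m²).
K₂O: 0.03·a + 0.195·b = 0.6
N: 0.13·a + 0.13·b = 0.68
Solving simultaneously: a = 2.54545, b = 2.68531.

2.55 kg product A, 2.69 kg product B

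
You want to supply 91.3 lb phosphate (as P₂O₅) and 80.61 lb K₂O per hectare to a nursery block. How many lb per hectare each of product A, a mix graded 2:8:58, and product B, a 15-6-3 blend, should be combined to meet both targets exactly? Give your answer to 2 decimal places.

With a, b = lb per hectare of product A and product B:
P₂O₅: 0.08·a + 0.06·b = 91.3
K₂O: 0.58·a + 0.03·b = 80.61
Solving simultaneously: a = 64.7407, b = 1435.346.

64.74 lb product A, 1435.35 lb product B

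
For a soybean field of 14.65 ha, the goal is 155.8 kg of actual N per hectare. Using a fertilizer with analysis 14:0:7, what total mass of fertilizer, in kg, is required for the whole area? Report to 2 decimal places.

Product per hectare = 155.8 / 14% = 1112.86 kg.
Total product = 1112.86 × 14.65 = 16303.357 kg.

16303.36 kg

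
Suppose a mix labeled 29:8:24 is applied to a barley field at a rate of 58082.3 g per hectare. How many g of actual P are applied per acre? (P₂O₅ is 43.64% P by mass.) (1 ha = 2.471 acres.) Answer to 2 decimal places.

P₂O₅ per hectare = 58082.3 × 8% = 4646.58 g.
Elemental P = 4646.58 × 0.4364 = 2027.77 g per hectare.
Convert to per acre: 2027.77 × 0.404694 = 820.627 g.

820.63 g P per acre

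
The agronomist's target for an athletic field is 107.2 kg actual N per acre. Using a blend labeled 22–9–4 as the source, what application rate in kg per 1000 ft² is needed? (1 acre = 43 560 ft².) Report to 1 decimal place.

Product per acre = 107.2 / 22% = 487.273 kg.
Convert to per 1000 ft²: 487.273 × 0.0229568 = 11.1862 kg.

11.2 kg of product per thousand sq ft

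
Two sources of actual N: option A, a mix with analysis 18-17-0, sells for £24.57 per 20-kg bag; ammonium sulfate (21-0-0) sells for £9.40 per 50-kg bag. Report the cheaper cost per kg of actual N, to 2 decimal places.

option A: N per bag = 20 × 18% = 3.6 kg; cost = 24.57 / 3.6 = £6.8250/kg N.
ammonium sulfate: N per bag = 50 × 21% = 10.5 kg; cost = 9.40 / 10.5 = £0.8952/kg N.
ammonium sulfate is cheaper.

£0.90 per kg N (ammonium sulfate)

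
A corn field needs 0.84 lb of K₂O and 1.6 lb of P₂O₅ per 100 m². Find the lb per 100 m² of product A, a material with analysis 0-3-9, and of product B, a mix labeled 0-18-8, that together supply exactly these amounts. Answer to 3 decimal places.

Per-100 m² balance (a = product A, b = product B):
K₂O: 0.09·a + 0.08·b = 0.84
P₂O₅: 0.03·a + 0.18·b = 1.6
From row1: a = (0.84 − 0.08·b) / 0.09.
Into row2: 0.03·(0.84 − 0.08·b)/0.09 + 0.18·b = 1.6 → b = 8.6087, a = 1.68116.

1.681 lb product A, 8.609 lb product B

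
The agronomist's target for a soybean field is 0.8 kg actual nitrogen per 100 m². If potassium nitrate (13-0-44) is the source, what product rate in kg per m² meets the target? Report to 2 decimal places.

0.06 kg of product per sq m

Product per 100 m² = 0.8 / 13% = 6.15385 kg.
Convert to per m²: 6.15385 × 0.01 = 0.0615385 kg.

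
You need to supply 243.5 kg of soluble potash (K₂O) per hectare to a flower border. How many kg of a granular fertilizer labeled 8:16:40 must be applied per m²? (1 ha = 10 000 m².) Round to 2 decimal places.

0.06 kg of product per sq m

Product per hectare = 243.5 / 40% = 608.75 kg.
Convert to per m²: 608.75 × 0.0001 = 0.060875 kg.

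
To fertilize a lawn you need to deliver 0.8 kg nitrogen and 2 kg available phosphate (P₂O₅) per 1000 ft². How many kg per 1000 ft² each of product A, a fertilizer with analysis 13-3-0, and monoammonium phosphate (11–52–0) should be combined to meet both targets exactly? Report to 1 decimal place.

3.0 kg product A, 3.7 kg monoammonium phosphate

Let a = kg of product A, b = kg of monoammonium phosphate (per 1000 ft²).
N: 0.13·a + 0.11·b = 0.8
P₂O₅: 0.03·a + 0.52·b = 2
From row1: a = (0.8 − 0.11·b) / 0.13.
Into row2: 0.03·(0.8 − 0.11·b)/0.13 + 0.52·b = 2 → b = 3.6703, a = 3.04821.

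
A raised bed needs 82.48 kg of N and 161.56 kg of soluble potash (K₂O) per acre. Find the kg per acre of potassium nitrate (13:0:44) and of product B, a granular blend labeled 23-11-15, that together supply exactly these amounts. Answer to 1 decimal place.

303.4 kg potassium nitrate, 187.1 kg product B

With a, b = kg per acre of potassium nitrate and product B:
N: 0.13·a + 0.23·b = 82.48
K₂O: 0.44·a + 0.15·b = 161.56
Eliminate b: (row1) − 0.23/0.15·(row2) → -0.544667·a = -165.245, so a = 303.388.
Then b = (161.56 − 0.44·303.388) / 0.15 = 187.129.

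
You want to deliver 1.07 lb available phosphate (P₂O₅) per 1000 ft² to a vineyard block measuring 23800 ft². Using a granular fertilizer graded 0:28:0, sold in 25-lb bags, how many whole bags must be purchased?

Product per 1000 ft² = 1.07 / 28% = 3.82143 lb.
Total product = 3.82143 × 23800 / 1000 = 90.95 lb.
Bags = ⌈90.95 / 25⌉ = 4.

4 bags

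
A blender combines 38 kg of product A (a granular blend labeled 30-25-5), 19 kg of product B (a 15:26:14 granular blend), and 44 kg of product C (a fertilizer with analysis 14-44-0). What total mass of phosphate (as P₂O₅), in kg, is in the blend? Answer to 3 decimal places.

33.800 kg P₂O₅

P₂O₅ mass = 25%×38 + 26%×19 + 44%×44 = 33.8 kg.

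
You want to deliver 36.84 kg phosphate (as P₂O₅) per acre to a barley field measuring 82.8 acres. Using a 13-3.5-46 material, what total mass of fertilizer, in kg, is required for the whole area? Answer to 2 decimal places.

Product per acre = 36.84 / 3.5% = 1052.57 kg.
Total product = 1052.57 × 82.8 = 87152.914 kg.

87152.91 kg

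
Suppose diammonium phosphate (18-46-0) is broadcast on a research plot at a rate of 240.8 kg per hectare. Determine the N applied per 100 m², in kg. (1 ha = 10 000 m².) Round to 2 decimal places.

nitrogen per hectare = 240.8 × 18% = 43.344 kg.
Convert to per 100 m²: 43.344 × 0.01 = 0.43344 kg.

0.43 kg N per hundred sq m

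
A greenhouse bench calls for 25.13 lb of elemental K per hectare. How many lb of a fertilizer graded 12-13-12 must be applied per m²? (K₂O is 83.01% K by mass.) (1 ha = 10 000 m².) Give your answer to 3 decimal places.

0.025 lb of product per sq m

As K₂O: 25.13 / 0.8301 = 30.2735 lb per hectare.
Product per hectare = 30.2735 / 12% = 252.279 lb.
Convert to per m²: 252.279 × 0.0001 = 0.0252279 lb.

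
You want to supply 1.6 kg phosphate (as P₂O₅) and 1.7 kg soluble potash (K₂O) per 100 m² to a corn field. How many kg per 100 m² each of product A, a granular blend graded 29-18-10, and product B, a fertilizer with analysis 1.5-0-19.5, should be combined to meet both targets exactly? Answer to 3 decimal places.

Let a = kg of product A, b = kg of product B (per 100 m²).
P₂O₅: 0.18·a + 0·b = 1.6
K₂O: 0.1·a + 0.195·b = 1.7
From row1: a = (1.6 − 0·b) / 0.18.
Into row2: 0.1·(1.6 − 0·b)/0.18 + 0.195·b = 1.7 → b = 4.15954, a = 8.88889.

8.889 kg product A, 4.160 kg product B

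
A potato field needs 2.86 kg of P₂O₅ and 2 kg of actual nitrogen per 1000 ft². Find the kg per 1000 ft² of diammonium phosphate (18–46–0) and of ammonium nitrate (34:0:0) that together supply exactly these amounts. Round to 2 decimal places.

With a, b = kg per 1000 ft² of diammonium phosphate and ammonium nitrate:
P₂O₅: 0.46·a + 0·b = 2.86
N: 0.18·a + 0.34·b = 2
From row1: a = (2.86 − 0·b) / 0.46.
Into row2: 0.18·(2.86 − 0·b)/0.46 + 0.34·b = 2 → b = 2.59079, a = 6.21739.

6.22 kg diammonium phosphate, 2.59 kg ammonium nitrate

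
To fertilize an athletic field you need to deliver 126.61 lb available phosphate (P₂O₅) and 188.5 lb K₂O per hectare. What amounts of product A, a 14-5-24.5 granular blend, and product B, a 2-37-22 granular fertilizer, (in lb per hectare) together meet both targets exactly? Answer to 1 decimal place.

With a, b = lb per hectare of product A and product B:
P₂O₅: 0.05·a + 0.37·b = 126.61
K₂O: 0.245·a + 0.22·b = 188.5
Eliminate b: (row1) − 0.37/0.22·(row2) → -0.362045·a = -190.413, so a = 525.936.
Then b = (188.5 − 0.245·525.936) / 0.22 = 271.117.

525.9 lb product A, 271.1 lb product B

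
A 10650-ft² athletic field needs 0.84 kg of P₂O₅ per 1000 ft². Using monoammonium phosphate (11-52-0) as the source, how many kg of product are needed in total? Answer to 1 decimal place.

17.2 kg

Product per 1000 ft² = 0.84 / 52% = 1.61538 kg.
Total product = 1.61538 × 10650 / 1000 = 17.2038 kg.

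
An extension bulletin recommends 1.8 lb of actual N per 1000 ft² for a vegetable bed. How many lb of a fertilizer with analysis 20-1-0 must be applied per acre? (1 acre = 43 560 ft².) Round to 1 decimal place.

392.0 lb of product per acre

Product per 1000 ft² = 1.8 / 20% = 9 lb.
Convert to per acre: 9 × 43.56 = 392.04 lb.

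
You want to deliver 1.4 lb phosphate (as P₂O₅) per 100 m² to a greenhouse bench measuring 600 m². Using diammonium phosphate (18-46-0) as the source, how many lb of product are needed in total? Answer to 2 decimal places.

Product per 100 m² = 1.4 / 46% = 3.04348 lb.
Total product = 3.04348 × 600 / 100 = 18.2609 lb.

18.26 lb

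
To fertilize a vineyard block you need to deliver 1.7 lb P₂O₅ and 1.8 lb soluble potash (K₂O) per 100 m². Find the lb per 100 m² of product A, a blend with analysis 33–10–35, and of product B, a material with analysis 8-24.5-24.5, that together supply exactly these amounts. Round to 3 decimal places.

Per-100 m² balance (a = product A, b = product B):
P₂O₅: 0.1·a + 0.245·b = 1.7
K₂O: 0.35·a + 0.245·b = 1.8
Eliminate a: (row1) − 0.1/0.35·(row2) → 0.175·b = 1.18571, so b = 6.77551.
Back-substitute: a = (1.7 − 0.245·6.77551) / 0.1 = 0.4.

0.400 lb product A, 6.776 lb product B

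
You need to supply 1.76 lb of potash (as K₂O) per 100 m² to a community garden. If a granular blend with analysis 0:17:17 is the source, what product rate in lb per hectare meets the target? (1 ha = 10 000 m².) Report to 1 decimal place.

Product per 100 m² = 1.76 / 17% = 10.3529 lb.
Convert to per hectare: 10.3529 × 100 = 1035.29 lb.

1035.3 lb of product per hectare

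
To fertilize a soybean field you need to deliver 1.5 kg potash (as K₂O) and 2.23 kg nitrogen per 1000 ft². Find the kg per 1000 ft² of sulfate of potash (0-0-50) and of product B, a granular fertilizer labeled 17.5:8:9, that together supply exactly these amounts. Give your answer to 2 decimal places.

0.71 kg sulfate of potash, 12.74 kg product B

With a, b = kg per 1000 ft² of sulfate of potash and product B:
K₂O: 0.5·a + 0.09·b = 1.5
N: 0·a + 0.175·b = 2.23
Solving simultaneously: a = 0.706286, b = 12.7429.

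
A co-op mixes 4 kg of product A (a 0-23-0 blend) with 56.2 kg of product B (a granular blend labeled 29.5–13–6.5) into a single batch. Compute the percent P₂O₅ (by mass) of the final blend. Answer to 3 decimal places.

13.664% P₂O₅

Total mass = 4 + 56.2 = 60.2 kg.
P₂O₅ mass = 23%×4 + 13%×56.2 = 8.226 kg.
% P₂O₅ = 8.226 / 60.2 = 13.66445%.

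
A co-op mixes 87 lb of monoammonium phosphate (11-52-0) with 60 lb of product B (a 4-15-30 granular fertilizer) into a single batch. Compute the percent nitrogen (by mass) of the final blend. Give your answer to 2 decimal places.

8.14% N

Total mass = 87 + 60 = 147 lb.
N mass = 11%×87 + 4%×60 = 11.97 lb.
% N = 11.97 / 147 = 8.14286%.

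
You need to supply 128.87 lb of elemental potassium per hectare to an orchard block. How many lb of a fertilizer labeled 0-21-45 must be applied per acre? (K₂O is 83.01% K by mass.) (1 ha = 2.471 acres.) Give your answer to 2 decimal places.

139.62 lb of product per acre

As K₂O: 128.87 / 0.8301 = 155.246 lb per hectare.
Product per hectare = 155.246 / 45% = 344.992 lb.
Convert to per acre: 344.992 × 0.404694 = 139.616 lb.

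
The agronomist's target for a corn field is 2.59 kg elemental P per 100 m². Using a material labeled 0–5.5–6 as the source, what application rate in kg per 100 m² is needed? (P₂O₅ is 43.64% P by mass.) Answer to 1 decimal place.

As P₂O₅: 2.59 / 0.4364 = 5.93492 kg per 100 m².
Product per 100 m² = 5.93492 / 5.5% = 107.908 kg.

107.9 kg of product per hundred sq m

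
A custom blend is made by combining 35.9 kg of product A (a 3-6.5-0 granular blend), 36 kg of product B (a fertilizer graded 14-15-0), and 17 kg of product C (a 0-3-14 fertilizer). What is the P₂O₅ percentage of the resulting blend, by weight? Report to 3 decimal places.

9.273% P₂O₅

Total mass = 35.9 + 36 + 17 = 88.9 kg.
P₂O₅ mass = 6.5%×35.9 + 15%×36 + 3%×17 = 8.2435 kg.
% P₂O₅ = 8.2435 / 88.9 = 9.27278%.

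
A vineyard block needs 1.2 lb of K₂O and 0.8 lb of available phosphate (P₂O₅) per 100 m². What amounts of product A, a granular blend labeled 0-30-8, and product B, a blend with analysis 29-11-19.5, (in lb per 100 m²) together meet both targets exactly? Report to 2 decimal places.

Per-100 m² balance (a = product A, b = product B):
K₂O: 0.08·a + 0.195·b = 1.2
P₂O₅: 0.3·a + 0.11·b = 0.8
Eliminate b: (row1) − 0.195/0.11·(row2) → -0.451818·a = -0.218182, so a = 0.482897.
Then b = (0.8 − 0.3·0.482897) / 0.11 = 5.95573.

0.48 lb product A, 5.96 lb product B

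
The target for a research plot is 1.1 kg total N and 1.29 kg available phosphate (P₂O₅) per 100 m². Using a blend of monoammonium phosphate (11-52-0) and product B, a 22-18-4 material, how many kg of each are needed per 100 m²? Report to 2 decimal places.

Per-100 m² balance (a = monoammonium phosphate, b = product B):
N: 0.11·a + 0.22·b = 1.1
P₂O₅: 0.52·a + 0.18·b = 1.29
Eliminate a: (row1) − 0.11/0.52·(row2) → 0.181923·b = 0.827115, so b = 4.54651.
Back-substitute: a = (1.1 − 0.22·4.54651) / 0.11 = 0.906977.

0.91 kg monoammonium phosphate, 4.55 kg product B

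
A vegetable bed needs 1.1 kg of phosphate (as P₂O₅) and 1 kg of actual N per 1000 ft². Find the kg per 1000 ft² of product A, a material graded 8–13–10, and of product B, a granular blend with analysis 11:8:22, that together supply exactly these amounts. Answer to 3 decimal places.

5.190 kg product A, 5.316 kg product B

Let a = kg of product A, b = kg of product B (per 1000 ft²).
P₂O₅: 0.13·a + 0.08·b = 1.1
N: 0.08·a + 0.11·b = 1
Eliminate b: (row1) − 0.08/0.11·(row2) → 0.0718182·a = 0.372727, so a = 5.18987.
Then b = (1 − 0.08·5.18987) / 0.11 = 5.31646.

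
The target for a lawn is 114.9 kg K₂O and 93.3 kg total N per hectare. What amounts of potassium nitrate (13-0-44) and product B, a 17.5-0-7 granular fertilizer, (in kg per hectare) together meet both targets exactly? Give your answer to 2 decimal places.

199.95 kg potassium nitrate, 384.61 kg product B

Per-hectare balance (a = potassium nitrate, b = product B):
K₂O: 0.44·a + 0.07·b = 114.9
N: 0.13·a + 0.175·b = 93.3
Eliminate a: (row1) − 0.44/0.13·(row2) → -0.522308·b = -200.885, so b = 384.6097.
Back-substitute: a = (114.9 − 0.07·384.6097) / 0.44 = 199.948.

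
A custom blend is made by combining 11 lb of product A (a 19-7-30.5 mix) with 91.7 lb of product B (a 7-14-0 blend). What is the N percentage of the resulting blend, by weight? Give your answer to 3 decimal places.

8.285% N

Total mass = 11 + 91.7 = 102.7 lb.
N mass = 19%×11 + 7%×91.7 = 8.509 lb.
% N = 8.509 / 102.7 = 8.2853%.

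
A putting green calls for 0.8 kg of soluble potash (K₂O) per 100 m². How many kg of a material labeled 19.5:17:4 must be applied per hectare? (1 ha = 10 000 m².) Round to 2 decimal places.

Product per 100 m² = 0.8 / 4% = 20 kg.
Convert to per hectare: 20 × 100 = 2000 kg.

2000.00 kg of product per hectare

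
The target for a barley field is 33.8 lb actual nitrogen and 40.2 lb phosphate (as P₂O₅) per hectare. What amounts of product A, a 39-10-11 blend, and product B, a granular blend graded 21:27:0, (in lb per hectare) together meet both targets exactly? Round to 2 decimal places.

With a, b = lb per hectare of product A and product B:
N: 0.39·a + 0.21·b = 33.8
P₂O₅: 0.1·a + 0.27·b = 40.2
Solving simultaneously: a = 8.11388, b = 145.884.

8.11 lb product A, 145.88 lb product B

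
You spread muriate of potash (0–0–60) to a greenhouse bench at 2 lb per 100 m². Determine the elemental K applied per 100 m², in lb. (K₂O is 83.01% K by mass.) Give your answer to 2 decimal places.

K₂O per 100 m² = 2 × 60% = 1.2 lb.
Elemental K = 1.2 × 0.8301 = 0.99612 lb per 100 m².

1.00 lb K per hundred sq m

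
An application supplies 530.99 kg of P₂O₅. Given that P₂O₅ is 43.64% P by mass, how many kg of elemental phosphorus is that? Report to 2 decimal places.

P = 530.99 × 0.4364 = 231.724 kg.

231.72 kg P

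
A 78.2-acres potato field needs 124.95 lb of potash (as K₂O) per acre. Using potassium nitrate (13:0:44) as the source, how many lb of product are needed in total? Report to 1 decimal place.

Product per acre = 124.95 / 44% = 283.977 lb.
Total product = 283.977 × 78.2 = 22207.02 lb.

22207.0 lb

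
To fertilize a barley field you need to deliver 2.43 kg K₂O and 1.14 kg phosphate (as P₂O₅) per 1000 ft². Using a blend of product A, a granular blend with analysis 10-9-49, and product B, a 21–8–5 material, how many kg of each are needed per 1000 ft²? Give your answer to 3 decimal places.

3.960 kg product A, 9.795 kg product B

With a, b = kg per 1000 ft² of product A and product B:
K₂O: 0.49·a + 0.05·b = 2.43
P₂O₅: 0.09·a + 0.08·b = 1.14
Solving simultaneously: a = 3.95965, b = 9.79539.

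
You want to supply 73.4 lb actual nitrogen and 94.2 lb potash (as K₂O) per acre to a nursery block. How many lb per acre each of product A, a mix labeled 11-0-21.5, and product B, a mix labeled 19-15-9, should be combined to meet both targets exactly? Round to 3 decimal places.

Let a = lb of product A, b = lb of product B (per acre).
N: 0.11·a + 0.19·b = 73.4
K₂O: 0.215·a + 0.09·b = 94.2
Eliminate b: (row1) − 0.19/0.09·(row2) → -0.343889·a = -125.467, so a = 364.8465.
Then b = (94.2 − 0.215·364.8465) / 0.09 = 175.0889.

364.847 lb product A, 175.089 lb product B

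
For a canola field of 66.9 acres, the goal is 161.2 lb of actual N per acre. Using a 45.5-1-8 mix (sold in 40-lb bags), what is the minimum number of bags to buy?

Product per acre = 161.2 / 45.5% = 354.286 lb.
Total product = 354.286 × 66.9 = 23701.7 lb.
Bags = ⌈23701.7 / 40⌉ = 593.

593 bags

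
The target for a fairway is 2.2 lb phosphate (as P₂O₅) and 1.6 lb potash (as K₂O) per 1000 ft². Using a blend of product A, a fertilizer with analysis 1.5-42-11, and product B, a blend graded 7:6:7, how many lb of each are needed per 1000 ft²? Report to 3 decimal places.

2.544 lb product A, 18.860 lb product B

Let a = lb of product A, b = lb of product B (per 1000 ft²).
P₂O₅: 0.42·a + 0.06·b = 2.2
K₂O: 0.11·a + 0.07·b = 1.6
Eliminate a: (row1) − 0.42/0.11·(row2) → -0.207273·b = -3.90909, so b = 18.8596.
Back-substitute: a = (2.2 − 0.06·18.8596) / 0.42 = 2.54386.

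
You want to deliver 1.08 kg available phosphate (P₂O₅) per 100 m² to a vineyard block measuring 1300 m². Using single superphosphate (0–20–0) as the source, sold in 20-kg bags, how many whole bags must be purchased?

4 bags

Product per 100 m² = 1.08 / 20% = 5.4 kg.
Total product = 5.4 × 1300 / 100 = 70.2 kg.
Bags = ⌈70.2 / 20⌉ = 4.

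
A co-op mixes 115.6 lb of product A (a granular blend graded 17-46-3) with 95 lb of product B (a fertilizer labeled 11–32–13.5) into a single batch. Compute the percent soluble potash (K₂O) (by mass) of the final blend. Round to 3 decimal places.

Total mass = 115.6 + 95 = 210.6 lb.
K₂O mass = 3%×115.6 + 13.5%×95 = 16.293 lb.
% K₂O = 16.293 / 210.6 = 7.73647%.

7.736% K₂O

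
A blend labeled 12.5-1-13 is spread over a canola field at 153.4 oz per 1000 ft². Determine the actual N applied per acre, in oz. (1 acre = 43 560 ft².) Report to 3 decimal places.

835.263 oz N per acre

nitrogen per 1000 ft² = 153.4 × 12.5% = 19.175 oz.
Convert to per acre: 19.175 × 43.56 = 835.263 oz.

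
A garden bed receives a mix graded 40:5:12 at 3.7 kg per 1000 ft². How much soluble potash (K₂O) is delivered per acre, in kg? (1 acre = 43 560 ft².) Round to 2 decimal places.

K₂O per 1000 ft² = 3.7 × 12% = 0.444 kg.
Convert to per acre: 0.444 × 43.56 = 19.3406 kg.

19.34 kg K₂O per acre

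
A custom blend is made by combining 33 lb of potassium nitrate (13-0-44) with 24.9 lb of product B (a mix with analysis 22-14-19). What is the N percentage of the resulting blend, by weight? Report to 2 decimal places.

16.87% N

Total mass = 33 + 24.9 = 57.9 lb.
N mass = 13%×33 + 22%×24.9 = 9.768 lb.
% N = 9.768 / 57.9 = 16.8705%.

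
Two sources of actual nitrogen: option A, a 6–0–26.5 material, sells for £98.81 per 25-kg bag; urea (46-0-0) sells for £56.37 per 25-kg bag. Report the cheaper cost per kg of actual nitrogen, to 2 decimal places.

£4.90 per kg N (urea)

option A: N per bag = 25 × 6% = 1.5 kg; cost = 98.81 / 1.5 = £65.8733/kg N.
urea: N per bag = 25 × 46% = 11.5 kg; cost = 56.37 / 11.5 = £4.9017/kg N.
urea is cheaper.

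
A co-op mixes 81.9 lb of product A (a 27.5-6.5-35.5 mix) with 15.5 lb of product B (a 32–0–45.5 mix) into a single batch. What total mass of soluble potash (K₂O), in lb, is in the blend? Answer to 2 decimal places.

36.13 lb K₂O

K₂O mass = 35.5%×81.9 + 45.5%×15.5 = 36.127 lb.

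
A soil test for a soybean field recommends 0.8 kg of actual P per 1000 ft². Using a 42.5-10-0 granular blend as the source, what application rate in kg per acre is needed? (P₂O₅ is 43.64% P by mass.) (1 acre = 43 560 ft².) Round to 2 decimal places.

798.53 kg of product per acre

As P₂O₅: 0.8 / 0.4364 = 1.83318 kg per 1000 ft².
Product per 1000 ft² = 1.83318 / 10% = 18.3318 kg.
Convert to per acre: 18.3318 × 43.56 = 798.533 kg.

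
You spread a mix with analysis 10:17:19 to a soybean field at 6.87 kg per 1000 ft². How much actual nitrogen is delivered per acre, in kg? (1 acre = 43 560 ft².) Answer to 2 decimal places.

29.93 kg N per acre

nitrogen per 1000 ft² = 6.87 × 10% = 0.687 kg.
Convert to per acre: 0.687 × 43.56 = 29.9257 kg.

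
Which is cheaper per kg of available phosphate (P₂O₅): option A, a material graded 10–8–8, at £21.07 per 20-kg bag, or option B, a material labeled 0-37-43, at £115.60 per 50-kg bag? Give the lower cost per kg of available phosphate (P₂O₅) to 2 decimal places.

£6.25 per kg P₂O₅ (option B)

option A: P₂O₅ per bag = 20 × 8% = 1.6 kg; cost = 21.07 / 1.6 = £13.1687/kg P₂O₅.
option B: P₂O₅ per bag = 50 × 37% = 18.5 kg; cost = 115.60 / 18.5 = £6.2486/kg P₂O₅.
option B is cheaper.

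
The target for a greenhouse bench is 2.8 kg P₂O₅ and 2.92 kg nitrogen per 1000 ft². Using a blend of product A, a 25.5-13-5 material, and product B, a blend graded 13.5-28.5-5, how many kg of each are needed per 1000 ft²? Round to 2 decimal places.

8.24 kg product A, 6.07 kg product B

Per-1000 ft² balance (a = product A, b = product B):
P₂O₅: 0.13·a + 0.285·b = 2.8
N: 0.255·a + 0.135·b = 2.92
Eliminate a: (row1) − 0.13/0.255·(row2) → 0.216176·b = 1.31137, so b = 6.06621.
Back-substitute: a = (2.8 − 0.285·6.06621) / 0.13 = 8.23946.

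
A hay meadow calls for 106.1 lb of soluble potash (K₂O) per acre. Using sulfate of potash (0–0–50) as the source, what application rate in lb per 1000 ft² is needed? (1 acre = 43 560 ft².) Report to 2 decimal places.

Product per acre = 106.1 / 50% = 212.2 lb.
Convert to per 1000 ft²: 212.2 × 0.0229568 = 4.87144 lb.

4.87 lb of product per thousand sq ft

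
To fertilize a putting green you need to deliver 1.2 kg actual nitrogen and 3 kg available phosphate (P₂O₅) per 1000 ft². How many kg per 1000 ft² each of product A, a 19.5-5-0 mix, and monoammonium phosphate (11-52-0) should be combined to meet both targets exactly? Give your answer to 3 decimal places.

3.066 kg product A, 5.474 kg monoammonium phosphate

Per-1000 ft² balance (a = product A, b = monoammonium phosphate):
N: 0.195·a + 0.11·b = 1.2
P₂O₅: 0.05·a + 0.52·b = 3
Eliminate b: (row1) − 0.11/0.52·(row2) → 0.184423·a = 0.565385, so a = 3.06569.
Then b = (3 − 0.05·3.06569) / 0.52 = 5.47445.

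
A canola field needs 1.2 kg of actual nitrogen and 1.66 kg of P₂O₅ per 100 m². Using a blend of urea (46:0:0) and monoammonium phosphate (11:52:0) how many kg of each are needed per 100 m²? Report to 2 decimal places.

1.85 kg urea, 3.19 kg monoammonium phosphate

Per-100 m² balance (a = urea, b = monoammonium phosphate):
N: 0.46·a + 0.11·b = 1.2
P₂O₅: 0·a + 0.52·b = 1.66
Solving simultaneously: a = 1.84532, b = 3.19231.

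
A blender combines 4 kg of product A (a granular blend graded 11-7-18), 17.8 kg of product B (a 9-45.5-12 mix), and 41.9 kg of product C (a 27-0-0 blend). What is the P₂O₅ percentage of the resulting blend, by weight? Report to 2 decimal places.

Total mass = 4 + 17.8 + 41.9 = 63.7 kg.
P₂O₅ mass = 7%×4 + 45.5%×17.8 + 0%×41.9 = 8.379 kg.
% P₂O₅ = 8.379 / 63.7 = 13.1538%.

13.15% P₂O₅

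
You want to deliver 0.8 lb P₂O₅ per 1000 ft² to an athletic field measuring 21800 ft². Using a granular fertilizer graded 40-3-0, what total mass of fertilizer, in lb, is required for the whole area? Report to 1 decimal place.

Product per 1000 ft² = 0.8 / 3% = 26.6667 lb.
Total product = 26.6667 × 21800 / 1000 = 581.333 lb.

581.3 lb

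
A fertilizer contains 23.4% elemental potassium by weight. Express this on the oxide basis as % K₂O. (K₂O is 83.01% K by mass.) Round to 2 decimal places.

28.19% K₂O

%K₂O = 23.4 / 0.8301 = 28.1894%.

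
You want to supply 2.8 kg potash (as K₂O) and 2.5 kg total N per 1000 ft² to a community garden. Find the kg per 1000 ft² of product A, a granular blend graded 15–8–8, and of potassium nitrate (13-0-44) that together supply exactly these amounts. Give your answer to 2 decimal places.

Let a = kg of product A, b = kg of potassium nitrate (per 1000 ft²).
K₂O: 0.08·a + 0.44·b = 2.8
N: 0.15·a + 0.13·b = 2.5
Eliminate b: (row1) − 0.44/0.13·(row2) → -0.427692·a = -5.66154, so a = 13.2374.
Then b = (2.5 − 0.15·13.2374) / 0.13 = 3.95683.

13.24 kg product A, 3.96 kg potassium nitrate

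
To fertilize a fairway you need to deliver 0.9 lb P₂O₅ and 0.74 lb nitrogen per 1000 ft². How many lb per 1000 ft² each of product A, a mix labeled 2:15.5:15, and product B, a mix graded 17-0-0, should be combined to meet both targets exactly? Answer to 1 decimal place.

5.8 lb product A, 3.7 lb product B

Per-1000 ft² balance (a = product A, b = product B):
P₂O₅: 0.155·a + 0·b = 0.9
N: 0.02·a + 0.17·b = 0.74
Eliminate a: (row1) − 0.155/0.02·(row2) → -1.3175·b = -4.835, so b = 3.66983.
Back-substitute: a = (0.9 − 0·3.66983) / 0.155 = 5.80645.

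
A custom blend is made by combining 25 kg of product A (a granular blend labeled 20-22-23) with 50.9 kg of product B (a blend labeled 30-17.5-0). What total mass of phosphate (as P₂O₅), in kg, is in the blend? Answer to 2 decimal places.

14.41 kg P₂O₅

P₂O₅ mass = 22%×25 + 17.5%×50.9 = 14.4075 kg.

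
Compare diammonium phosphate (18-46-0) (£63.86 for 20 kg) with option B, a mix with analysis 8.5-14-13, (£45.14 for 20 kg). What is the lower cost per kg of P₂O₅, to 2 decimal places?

£6.94 per kg P₂O₅ (diammonium phosphate)

diammonium phosphate: P₂O₅ per bag = 20 × 46% = 9.2 kg; cost = 63.86 / 9.2 = £6.9413/kg P₂O₅.
option B: P₂O₅ per bag = 20 × 14% = 2.8 kg; cost = 45.14 / 2.8 = £16.1214/kg P₂O₅.
diammonium phosphate is cheaper.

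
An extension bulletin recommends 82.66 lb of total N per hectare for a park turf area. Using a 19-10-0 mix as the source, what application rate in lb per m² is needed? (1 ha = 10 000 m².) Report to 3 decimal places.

0.044 lb of product per sq m

Product per hectare = 82.66 / 19% = 435.053 lb.
Convert to per m²: 435.053 × 0.0001 = 0.0435053 lb.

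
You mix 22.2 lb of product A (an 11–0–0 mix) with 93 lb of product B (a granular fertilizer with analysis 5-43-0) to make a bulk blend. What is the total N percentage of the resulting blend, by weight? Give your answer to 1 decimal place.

Total mass = 22.2 + 93 = 115.2 lb.
N mass = 11%×22.2 + 5%×93 = 7.092 lb.
% N = 7.092 / 115.2 = 6.15625%.

6.2% N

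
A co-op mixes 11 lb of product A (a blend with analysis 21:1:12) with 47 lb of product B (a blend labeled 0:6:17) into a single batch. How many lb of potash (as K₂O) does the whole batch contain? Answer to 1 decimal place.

K₂O mass = 12%×11 + 17%×47 = 9.31 lb.

9.3 lb K₂O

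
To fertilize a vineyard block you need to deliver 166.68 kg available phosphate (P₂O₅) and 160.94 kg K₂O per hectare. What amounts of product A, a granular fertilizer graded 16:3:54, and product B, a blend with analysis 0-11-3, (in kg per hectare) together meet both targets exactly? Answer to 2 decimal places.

217.15 kg product A, 1456.05 kg product B

Let a = kg of product A, b = kg of product B (per hectare).
P₂O₅: 0.03·a + 0.11·b = 166.68
K₂O: 0.54·a + 0.03·b = 160.94
Eliminate b: (row1) − 0.11/0.03·(row2) → -1.95·a = -423.433, so a = 217.145.
Then b = (160.94 − 0.54·217.145) / 0.03 = 1456.051.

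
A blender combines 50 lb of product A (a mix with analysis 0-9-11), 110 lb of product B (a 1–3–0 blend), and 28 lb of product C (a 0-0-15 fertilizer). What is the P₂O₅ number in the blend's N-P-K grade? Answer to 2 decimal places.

Total mass = 50 + 110 + 28 = 188 lb.
P₂O₅ mass = 9%×50 + 3%×110 + 0%×28 = 7.8 lb.
% P₂O₅ = 7.8 / 188 = 4.14894%.

4.15% P₂O₅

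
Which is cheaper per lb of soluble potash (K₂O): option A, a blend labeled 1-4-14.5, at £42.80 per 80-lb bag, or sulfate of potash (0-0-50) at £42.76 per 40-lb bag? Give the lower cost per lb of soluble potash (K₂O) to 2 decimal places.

£2.14 per lb K₂O (sulfate of potash)

option A: K₂O per bag = 80 × 14.5% = 11.6 lb; cost = 42.80 / 11.6 = £3.6897/lb K₂O.
sulfate of potash: K₂O per bag = 40 × 50% = 20 lb; cost = 42.76 / 20 = £2.1380/lb K₂O.
sulfate of potash is cheaper.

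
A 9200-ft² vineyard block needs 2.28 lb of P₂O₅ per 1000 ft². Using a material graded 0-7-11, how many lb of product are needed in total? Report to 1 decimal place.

Product per 1000 ft² = 2.28 / 7% = 32.5714 lb.
Total product = 32.5714 × 9200 / 1000 = 299.657 lb.

299.7 lb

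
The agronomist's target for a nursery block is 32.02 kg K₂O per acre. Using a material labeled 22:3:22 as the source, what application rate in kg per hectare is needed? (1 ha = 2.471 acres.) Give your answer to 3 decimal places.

359.643 kg of product per hectare

Product per acre = 32.02 / 22% = 145.545 kg.
Convert to per hectare: 145.545 × 2.471 = 359.6428 kg.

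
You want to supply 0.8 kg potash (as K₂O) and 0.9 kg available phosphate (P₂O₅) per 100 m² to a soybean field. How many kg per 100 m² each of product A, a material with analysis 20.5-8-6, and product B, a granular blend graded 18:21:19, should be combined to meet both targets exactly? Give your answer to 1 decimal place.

1.2 kg product A, 3.8 kg product B

Per-100 m² balance (a = product A, b = product B):
K₂O: 0.06·a + 0.19·b = 0.8
P₂O₅: 0.08·a + 0.21·b = 0.9
Eliminate a: (row1) − 0.06/0.08·(row2) → 0.0325·b = 0.125, so b = 3.84615.
Back-substitute: a = (0.8 − 0.19·3.84615) / 0.06 = 1.15385.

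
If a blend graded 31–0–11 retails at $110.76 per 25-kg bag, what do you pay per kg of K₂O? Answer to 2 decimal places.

K₂O in bag = 25 × 11% = 2.75 kg.
Cost per kg K₂O = $110.76 / 2.75 = $40.2764.

$40.28 per kg K₂O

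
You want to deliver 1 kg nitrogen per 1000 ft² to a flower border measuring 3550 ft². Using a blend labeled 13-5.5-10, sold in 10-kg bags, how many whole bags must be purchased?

3 bags

Product per 1000 ft² = 1 / 13% = 7.69231 kg.
Total product = 7.69231 × 3550 / 1000 = 27.3077 kg.
Bags = ⌈27.3077 / 10⌉ = 3.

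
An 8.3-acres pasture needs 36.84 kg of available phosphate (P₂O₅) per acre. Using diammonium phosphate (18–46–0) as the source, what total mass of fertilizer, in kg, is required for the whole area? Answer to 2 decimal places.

664.72 kg

Product per acre = 36.84 / 46% = 80.087 kg.
Total product = 80.087 × 8.3 = 664.722 kg.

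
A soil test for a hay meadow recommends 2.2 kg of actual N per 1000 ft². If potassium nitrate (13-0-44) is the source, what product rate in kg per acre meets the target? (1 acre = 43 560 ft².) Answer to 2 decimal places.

737.17 kg of product per acre

Product per 1000 ft² = 2.2 / 13% = 16.9231 kg.
Convert to per acre: 16.9231 × 43.56 = 737.169 kg.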